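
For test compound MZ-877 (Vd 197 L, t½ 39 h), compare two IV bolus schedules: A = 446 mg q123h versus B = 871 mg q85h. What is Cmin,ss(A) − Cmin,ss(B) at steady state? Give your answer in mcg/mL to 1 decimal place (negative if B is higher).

-1.0 mcg/mL

Regimen A: f = (1/2)^(123/39) ≈ 0.1124; Cmin,ss = (446/197)·f/(1−f) ≈ 0.287 mcg/mL.
Regimen B: f = (1/2)^(85/39) ≈ 0.2208; Cmin,ss = (871/197)·f/(1−f) ≈ 1.253 mcg/mL.
Difference ≈ 0.287 − 1.253 ≈ -0.966 mcg/mL.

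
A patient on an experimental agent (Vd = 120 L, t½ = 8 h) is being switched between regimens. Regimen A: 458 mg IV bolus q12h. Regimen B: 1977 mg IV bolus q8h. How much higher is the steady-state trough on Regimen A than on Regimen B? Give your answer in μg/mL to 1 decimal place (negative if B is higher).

Regimen A: f = (1/2)^(12/8) ≈ 0.3536; Cmin,ss = (458/120)·f/(1−f) ≈ 2.088 μg/mL.
Regimen B: f = (1/2)^(8/8) ≈ 0.5000; Cmin,ss = (1977/120)·f/(1−f) ≈ 16.475 μg/mL.
Difference ≈ 2.088 − 16.475 ≈ -14.387 μg/mL.

-14.4 μg/mL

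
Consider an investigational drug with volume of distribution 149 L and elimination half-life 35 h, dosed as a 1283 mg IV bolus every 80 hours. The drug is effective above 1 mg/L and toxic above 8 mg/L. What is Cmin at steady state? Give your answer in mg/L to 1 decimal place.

Over one 80-h interval, 80/35 ≈ 2.2857 half-lives elapse, leaving f ≈ 0.2051 of each dose.
At steady state, accumulation factor R = 1/(1 − e^(−kτ)) ≈ 1.2580.
Single-dose peak C₀ = D/Vd = 1283/149 ≈ 8.611 mg/L.
Steady-state peak Cmax,ss = C₀·R ≈ 8.611 × 1.2580 ≈ 10.833 mg/L.
Steady-state trough Cmin,ss = Cmax,ss·f ≈ 10.833 × 0.2051 ≈ 2.222 mg/L.
Trough 2.2 mg/L vs MEC 1 mg/L: adequate.

2.2 mg/L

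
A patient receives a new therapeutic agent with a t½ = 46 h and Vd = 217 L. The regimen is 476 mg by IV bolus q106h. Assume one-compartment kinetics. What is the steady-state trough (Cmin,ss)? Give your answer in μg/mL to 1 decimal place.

0.6 μg/mL

k = ln2/t½ = ln2/46 ≈ 0.015068 h⁻¹; fraction remaining f = e^(−kτ) = e^(−0.015068×106) ≈ 0.2025.
Single-dose peak C₀ = D/Vd = 476/217 ≈ 2.194 μg/mL.
Steady-state trough Cmin,ss = C₀·f/(1−f) ≈ 2.194 × 0.2025/0.7975 ≈ 0.557 μg/mL.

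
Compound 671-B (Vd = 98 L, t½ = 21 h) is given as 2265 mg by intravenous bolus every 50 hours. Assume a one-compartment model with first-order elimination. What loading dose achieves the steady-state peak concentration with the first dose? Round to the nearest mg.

f = (1/2)^(50/21) ≈ 0.191983; accumulation ratio R = 1/(1−f) ≈ 1.23760.
Loading dose to hit Cmax,ss on first dose: D_load = D_maint·R ≈ 2265 × 1.23760 ≈ 2803.16 mg.

2803 mg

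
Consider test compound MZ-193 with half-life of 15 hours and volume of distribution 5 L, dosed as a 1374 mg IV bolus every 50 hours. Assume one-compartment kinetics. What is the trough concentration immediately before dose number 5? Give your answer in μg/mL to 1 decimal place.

30.3 μg/mL

f = (1/2)^(τ/t½) = (1/2)^(50/15) ≈ 0.0992.
C₀ = D/Vd = 1374/5 ≈ 274.800 μg/mL.
Before the 5th dose, 4 doses have been given. Superposition: Cmin = C₀·(f + f² + … + f^4).
≈ 274.800 × (0.0992 + 0.0098 + 0.0010 + 0.0001) ≈ 274.800 × 0.1101 ≈ 30.255 μg/mL.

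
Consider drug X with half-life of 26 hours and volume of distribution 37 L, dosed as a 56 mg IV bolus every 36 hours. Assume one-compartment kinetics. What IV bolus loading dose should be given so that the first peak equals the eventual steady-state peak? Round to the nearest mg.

f = (1/2)^(36/26) ≈ 0.382992; accumulation ratio R = 1/(1−f) ≈ 1.62072.
Loading dose to hit Cmax,ss on first dose: D_load = D_maint·R ≈ 56 × 1.62072 ≈ 90.76 mg.

91 mg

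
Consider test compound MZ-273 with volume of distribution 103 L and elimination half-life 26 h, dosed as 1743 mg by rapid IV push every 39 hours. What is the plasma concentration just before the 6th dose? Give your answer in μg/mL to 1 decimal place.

9.2 μg/mL

f = (1/2)^(τ/t½) = (1/2)^(39/26) ≈ 0.3536.
C₀ = D/Vd = 1743/103 ≈ 16.922 μg/mL.
Before the 6th dose, 5 doses have been given. Superposition: Cmin = C₀·(f + f² + … + f^5).
≈ 16.922 × (0.3536 + 0.1250 + 0.0442 + 0.0156 + 0.0055) ≈ 16.922 × 0.5439 ≈ 9.204 μg/mL.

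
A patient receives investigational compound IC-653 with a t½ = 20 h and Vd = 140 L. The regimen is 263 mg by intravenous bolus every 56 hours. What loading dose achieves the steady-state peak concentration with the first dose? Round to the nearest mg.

307 mg

f = (1/2)^(56/20) ≈ 0.143587; accumulation ratio R = 1/(1−f) ≈ 1.16766.
Loading dose to hit Cmax,ss on first dose: D_load = D_maint·R ≈ 263 × 1.16766 ≈ 307.09 mg.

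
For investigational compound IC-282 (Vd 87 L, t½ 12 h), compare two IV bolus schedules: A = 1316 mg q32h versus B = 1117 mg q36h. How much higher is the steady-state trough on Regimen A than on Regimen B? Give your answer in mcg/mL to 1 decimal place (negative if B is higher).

1.0 mcg/mL

Regimen A: f = (1/2)^(32/12) ≈ 0.1575; Cmin,ss = (1316/87)·f/(1−f) ≈ 2.828 mcg/mL.
Regimen B: f = (1/2)^(36/12) ≈ 0.1250; Cmin,ss = (1117/87)·f/(1−f) ≈ 1.834 mcg/mL.
Difference ≈ 2.828 − 1.834 ≈ 0.994 mcg/mL.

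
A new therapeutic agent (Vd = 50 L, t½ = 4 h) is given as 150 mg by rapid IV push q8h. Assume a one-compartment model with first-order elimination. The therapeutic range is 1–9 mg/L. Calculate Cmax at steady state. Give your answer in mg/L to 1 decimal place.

4.0 mg/L

τ = 8 h = 2 half-lives, so f = (1/2)^2 = 0.25.
Accumulation ratio R = 1/(1 − f) = 1/0.75 = 4/3.
Single-dose peak C₀ = D/Vd = 150/50 = 3 mg/L.
Steady-state peak Cmax,ss = C₀·R = 3 × 4/3 ≈ 4.000 mg/L.
Peak 4.0 mg/L vs MTC 9 mg/L: below toxic threshold.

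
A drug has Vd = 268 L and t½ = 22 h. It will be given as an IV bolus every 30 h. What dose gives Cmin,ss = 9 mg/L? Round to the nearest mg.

3795 mg

τ/t½ = 30/22 ≈ 1.3636, so f = (1/2)^(30/22) ≈ 0.388602.
Cmin,ss = (D/Vd)·f/(1−f), so D = Cmin,ss·Vd·(1−f)/f.
D = 9 × 268 × (1−f)/f ≈ 9 × 268 × 1.57333 ≈ 3794.87 mg.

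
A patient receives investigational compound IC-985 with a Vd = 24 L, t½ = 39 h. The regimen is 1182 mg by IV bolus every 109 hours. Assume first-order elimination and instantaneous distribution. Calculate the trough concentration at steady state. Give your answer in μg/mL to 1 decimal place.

8.3 μg/mL

k = ln2/t½ = ln2/39 ≈ 0.017773 h⁻¹; fraction remaining f = e^(−kτ) = e^(−0.017773×109) ≈ 0.1441.
Accumulation ratio R = 1/(1 − f) ≈ 1/0.8559 ≈ 1.1684.
Each bolus raises the concentration by D/Vd = 1182/24 ≈ 49.250 μg/mL.
Steady-state peak Cmax,ss = C₀·R ≈ 49.250 × 1.1684 ≈ 57.544 μg/mL.
One interval later, Cmin,ss = Cmax,ss·e^(−kτ) ≈ 57.544 × 0.1441 ≈ 8.292 μg/mL.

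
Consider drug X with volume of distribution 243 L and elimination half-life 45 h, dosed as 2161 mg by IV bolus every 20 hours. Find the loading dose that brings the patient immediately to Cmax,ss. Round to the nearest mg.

f = (1/2)^(20/45) ≈ 0.734867; accumulation ratio R = 1/(1−f) ≈ 3.77169.
Loading dose to hit Cmax,ss on first dose: D_load = D_maint·R ≈ 2161 × 3.77169 ≈ 8150.62 mg.

8151 mg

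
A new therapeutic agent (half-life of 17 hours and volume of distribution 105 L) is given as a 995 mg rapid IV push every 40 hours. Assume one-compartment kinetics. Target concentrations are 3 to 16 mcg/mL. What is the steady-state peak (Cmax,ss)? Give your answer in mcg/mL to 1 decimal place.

τ/t½ = 40/17 ≈ 2.3529, so fraction remaining f = (1/2)^(40/17) ≈ 0.1957.
Accumulation ratio R = 1/(1 − f) ≈ 1/0.8043 ≈ 1.2433.
Each bolus raises the concentration by D/Vd = 995/105 ≈ 9.476 mcg/mL.
Steady-state peak Cmax,ss = C₀·R ≈ 9.476 × 1.2433 ≈ 11.782 mcg/mL.
Peak 11.8 mcg/mL vs MTC 16 mcg/mL: below toxic threshold.

11.8 mcg/mL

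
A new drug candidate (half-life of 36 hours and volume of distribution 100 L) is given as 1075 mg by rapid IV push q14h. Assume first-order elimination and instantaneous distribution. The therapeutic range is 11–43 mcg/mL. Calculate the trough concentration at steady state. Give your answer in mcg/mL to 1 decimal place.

34.7 mcg/mL

Over one 14-h interval, 14/36 ≈ 0.38889 half-lives elapse, leaving f ≈ 0.7637 of each dose.
Accumulation ratio R = 1/(1 − f) ≈ 1/0.2363 ≈ 4.2319.
Single-dose peak C₀ = D/Vd = 1075/100 ≈ 10.750 mcg/mL.
Steady-state peak Cmax,ss = C₀·R ≈ 10.750 × 4.2319 ≈ 45.493 mcg/mL.
One interval later, Cmin,ss = Cmax,ss·e^(−kτ) ≈ 45.493 × 0.7637 ≈ 34.743 mcg/mL.
Trough 34.7 mcg/mL vs MEC 11 mcg/mL: adequate.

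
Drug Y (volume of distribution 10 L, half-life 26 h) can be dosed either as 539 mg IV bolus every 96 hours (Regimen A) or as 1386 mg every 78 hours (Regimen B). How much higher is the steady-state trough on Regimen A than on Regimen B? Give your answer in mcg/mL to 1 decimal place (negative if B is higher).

-15.3 mcg/mL

Regimen A: f = (1/2)^(96/26) ≈ 0.0774; Cmin,ss = (539/10)·f/(1−f) ≈ 4.522 mcg/mL.
Regimen B: f = (1/2)^(78/26) ≈ 0.1250; Cmin,ss = (1386/10)·f/(1−f) ≈ 19.800 mcg/mL.
Difference ≈ 4.522 − 19.800 ≈ -15.278 mcg/mL.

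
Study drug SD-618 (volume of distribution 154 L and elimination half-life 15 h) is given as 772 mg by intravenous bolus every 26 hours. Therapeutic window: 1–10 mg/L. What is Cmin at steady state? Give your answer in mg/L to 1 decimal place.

2.2 mg/L

τ/t½ = 26/15 ≈ 1.7333, so fraction remaining f = (1/2)^(26/15) ≈ 0.3008.
At steady state, accumulation factor R = 1/(1 − e^(−kτ)) ≈ 1.4302.
Each bolus raises the concentration by D/Vd = 772/154 ≈ 5.013 mg/L.
Cmax,ss = C₀/(1 − f) ≈ 5.013/0.6992 ≈ 7.170 mg/L.
Steady-state trough Cmin,ss = Cmax,ss·f ≈ 7.170 × 0.3008 ≈ 2.157 mg/L.
Trough 2.2 mg/L vs MEC 1 mg/L: adequate.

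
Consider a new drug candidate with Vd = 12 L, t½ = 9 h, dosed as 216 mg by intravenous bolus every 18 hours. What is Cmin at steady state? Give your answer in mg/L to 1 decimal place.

τ = 18 h = 2 half-lives, so f = (1/2)^2 = 0.25.
Accumulation ratio R = 1/(1 − f) = 1/0.75 = 4/3.
Single-dose peak C₀ = D/Vd = 216/12 = 18 mg/L.
Steady-state peak Cmax,ss = C₀·R = 18 × 4/3 ≈ 24.000 mg/L.
Steady-state trough Cmin,ss = Cmax,ss·f ≈ 24.000 × 0.25 ≈ 6.000 mg/L.

6.0 mg/L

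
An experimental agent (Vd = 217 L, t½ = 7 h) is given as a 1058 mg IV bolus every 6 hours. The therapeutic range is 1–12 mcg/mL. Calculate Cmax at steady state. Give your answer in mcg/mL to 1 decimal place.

Over one 6-h interval, 6/7 ≈ 0.85714 half-lives elapse, leaving f ≈ 0.5520 of each dose.
At steady state, accumulation factor R = 1/(1 − e^(−kτ)) ≈ 2.2321.
Each bolus raises the concentration by D/Vd = 1058/217 ≈ 4.876 mcg/mL.
Cmax,ss = C₀/(1 − f) ≈ 4.876/0.4480 ≈ 10.884 mcg/mL.
Peak 10.9 mcg/mL vs MTC 12 mcg/mL: below toxic threshold.

10.9 mcg/mL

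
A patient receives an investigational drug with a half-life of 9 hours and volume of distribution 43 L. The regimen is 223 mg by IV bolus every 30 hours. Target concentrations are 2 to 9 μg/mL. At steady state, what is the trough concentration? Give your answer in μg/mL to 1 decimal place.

τ/t½ = 30/9 ≈ 3.3333, so fraction remaining f = (1/2)^(30/9) ≈ 0.0992.
Each bolus raises the concentration by D/Vd = 223/43 ≈ 5.186 μg/mL.
Steady-state trough Cmin,ss = C₀·f/(1−f) ≈ 5.186 × 0.0992/0.9008 ≈ 0.571 μg/mL.
Trough 0.6 μg/mL vs MEC 2 μg/mL: subtherapeutic.

0.6 μg/mL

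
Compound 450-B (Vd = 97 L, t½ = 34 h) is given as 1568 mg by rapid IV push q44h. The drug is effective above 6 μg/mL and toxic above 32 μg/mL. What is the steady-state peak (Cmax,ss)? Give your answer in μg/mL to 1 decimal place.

τ/t½ = 44/34 ≈ 1.2941, so fraction remaining f = (1/2)^(44/34) ≈ 0.4078.
At steady state, accumulation factor R = 1/(1 − e^(−kτ)) ≈ 1.6886.
Single-dose peak C₀ = D/Vd = 1568/97 ≈ 16.165 μg/mL.
Steady-state peak Cmax,ss = C₀·R ≈ 16.165 × 1.6886 ≈ 27.296 μg/mL.
Peak 27.3 μg/mL vs MTC 32 μg/mL: below toxic threshold.

27.3 μg/mL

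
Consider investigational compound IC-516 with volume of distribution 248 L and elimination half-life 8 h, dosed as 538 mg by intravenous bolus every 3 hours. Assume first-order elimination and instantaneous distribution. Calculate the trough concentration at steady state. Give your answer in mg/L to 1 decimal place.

7.3 mg/L

k = ln2/t½ = ln2/8 ≈ 0.086643 h⁻¹; fraction remaining f = e^(−kτ) = e^(−0.086643×3) ≈ 0.7711.
At steady state, accumulation factor R = 1/(1 − e^(−kτ)) ≈ 4.3687.
Each bolus raises the concentration by D/Vd = 538/248 ≈ 2.169 mg/L.
Steady-state peak Cmax,ss = C₀·R ≈ 2.169 × 4.3687 ≈ 9.476 mg/L.
Steady-state trough Cmin,ss = Cmax,ss·f ≈ 9.476 × 0.7711 ≈ 7.307 mg/L.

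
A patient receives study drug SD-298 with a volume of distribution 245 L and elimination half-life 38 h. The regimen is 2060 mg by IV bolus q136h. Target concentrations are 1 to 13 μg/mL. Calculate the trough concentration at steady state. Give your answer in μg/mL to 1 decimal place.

0.8 μg/mL

k = ln2/t½ = ln2/38 ≈ 0.018241 h⁻¹; fraction remaining f = e^(−kτ) = e^(−0.018241×136) ≈ 0.0837.
Each bolus raises the concentration by D/Vd = 2060/245 ≈ 8.408 μg/mL.
Steady-state trough Cmin,ss = C₀·f/(1−f) ≈ 8.408 × 0.0837/0.9163 ≈ 0.768 μg/mL.
Trough 0.8 μg/mL vs MEC 1 μg/mL: subtherapeutic.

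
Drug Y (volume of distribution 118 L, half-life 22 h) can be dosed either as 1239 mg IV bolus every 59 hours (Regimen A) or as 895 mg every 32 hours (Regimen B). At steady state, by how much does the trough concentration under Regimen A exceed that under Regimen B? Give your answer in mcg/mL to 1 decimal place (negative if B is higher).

Regimen A: f = (1/2)^(59/22) ≈ 0.1558; Cmin,ss = (1239/118)·f/(1−f) ≈ 1.938 mcg/mL.
Regimen B: f = (1/2)^(32/22) ≈ 0.3649; Cmin,ss = (895/118)·f/(1−f) ≈ 4.358 mcg/mL.
Difference ≈ 1.938 − 4.358 ≈ -2.420 mcg/mL.

-2.4 mcg/mL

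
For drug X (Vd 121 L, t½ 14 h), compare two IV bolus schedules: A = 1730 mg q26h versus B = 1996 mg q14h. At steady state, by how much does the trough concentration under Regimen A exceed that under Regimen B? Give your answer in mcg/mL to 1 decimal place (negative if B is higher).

-11.0 mcg/mL

Regimen A: f = (1/2)^(26/14) ≈ 0.2760; Cmin,ss = (1730/121)·f/(1−f) ≈ 5.450 mcg/mL.
Regimen B: f = (1/2)^(14/14) ≈ 0.5000; Cmin,ss = (1996/121)·f/(1−f) ≈ 16.496 mcg/mL.
Difference ≈ 5.450 − 16.496 ≈ -11.046 mcg/mL.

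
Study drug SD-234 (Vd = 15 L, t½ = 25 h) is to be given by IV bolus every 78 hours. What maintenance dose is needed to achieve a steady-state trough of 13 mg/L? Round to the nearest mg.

1500 mg

τ/t½ = 78/25 ≈ 3.12, so f = (1/2)^(78/25) ≈ 0.115023.
Cmin,ss = (D/Vd)·f/(1−f), so D = Cmin,ss·Vd·(1−f)/f.
D = 13 × 15 × (1−f)/f ≈ 13 × 15 × 7.69391 ≈ 1500.31 mg.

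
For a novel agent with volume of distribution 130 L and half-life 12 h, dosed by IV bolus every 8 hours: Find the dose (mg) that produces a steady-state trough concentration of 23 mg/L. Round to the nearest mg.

τ/t½ = 8/12 ≈ 0.66667, so f = (1/2)^(8/12) ≈ 0.629961.
Cmin,ss = (D/Vd)·f/(1−f), so D = Cmin,ss·Vd·(1−f)/f.
D = 23 × 130 × (1−f)/f ≈ 23 × 130 × 0.58740 ≈ 1756.33 mg.

1756 mg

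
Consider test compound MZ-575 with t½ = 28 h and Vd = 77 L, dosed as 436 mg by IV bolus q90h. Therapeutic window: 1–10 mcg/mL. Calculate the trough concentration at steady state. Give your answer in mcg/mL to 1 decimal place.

0.7 mcg/mL

k = ln2/t½ = ln2/28 ≈ 0.024755 h⁻¹; fraction remaining f = e^(−kτ) = e^(−0.024755×90) ≈ 0.1077.
Accumulation ratio R = 1/(1 − f) ≈ 1/0.8923 ≈ 1.1207.
Each bolus raises the concentration by D/Vd = 436/77 ≈ 5.662 mcg/mL.
Steady-state peak Cmax,ss = C₀·R ≈ 5.662 × 1.1207 ≈ 6.345 mcg/mL.
Steady-state trough Cmin,ss = Cmax,ss·f ≈ 6.345 × 0.1077 ≈ 0.683 mcg/mL.
Trough 0.7 mcg/mL vs MEC 1 mcg/mL: subtherapeutic.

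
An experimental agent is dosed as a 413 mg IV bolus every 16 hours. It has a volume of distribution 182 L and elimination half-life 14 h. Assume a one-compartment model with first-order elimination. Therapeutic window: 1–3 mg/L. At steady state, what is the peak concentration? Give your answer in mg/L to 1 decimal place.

4.1 mg/L

k = ln2/t½ = ln2/14 ≈ 0.049511 h⁻¹; fraction remaining f = e^(−kτ) = e^(−0.049511×16) ≈ 0.4529.
At steady state, accumulation factor R = 1/(1 − e^(−kτ)) ≈ 1.8278.
Each bolus raises the concentration by D/Vd = 413/182 ≈ 2.269 mg/L.
Steady-state peak Cmax,ss = C₀·R ≈ 2.269 × 1.8278 ≈ 4.147 mg/L.
Peak 4.1 mg/L vs MTC 3 mg/L: exceeds toxic threshold.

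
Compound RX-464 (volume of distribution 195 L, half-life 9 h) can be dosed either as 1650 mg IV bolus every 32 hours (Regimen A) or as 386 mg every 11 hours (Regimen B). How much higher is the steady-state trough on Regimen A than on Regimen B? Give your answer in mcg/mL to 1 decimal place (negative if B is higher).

Regimen A: f = (1/2)^(32/9) ≈ 0.0850; Cmin,ss = (1650/195)·f/(1−f) ≈ 0.786 mcg/mL.
Regimen B: f = (1/2)^(11/9) ≈ 0.4286; Cmin,ss = (386/195)·f/(1−f) ≈ 1.485 mcg/mL.
Difference ≈ 0.786 − 1.485 ≈ -0.699 mcg/mL.

-0.7 mcg/mL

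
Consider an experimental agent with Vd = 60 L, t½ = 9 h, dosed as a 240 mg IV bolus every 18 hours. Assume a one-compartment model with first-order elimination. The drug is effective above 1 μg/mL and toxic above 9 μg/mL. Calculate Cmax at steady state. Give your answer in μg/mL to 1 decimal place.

5.3 μg/mL

The dosing interval is 2 half-lives, so f = 2^(−2) = 0.25.
Accumulation ratio R = 1/(1 − f) = 1/0.75 = 4/3.
Single-dose peak C₀ = D/Vd = 240/60 = 4 μg/mL.
Steady-state peak Cmax,ss = C₀·R = 4 × 4/3 ≈ 5.333 μg/mL.
Peak 5.3 μg/mL vs MTC 9 μg/mL: below toxic threshold.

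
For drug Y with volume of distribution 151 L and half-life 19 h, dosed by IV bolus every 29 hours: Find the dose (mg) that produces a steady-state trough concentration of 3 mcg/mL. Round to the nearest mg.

τ/t½ = 29/19 ≈ 1.5263, so f = (1/2)^(29/19) ≈ 0.347163.
Cmin,ss = (D/Vd)·f/(1−f), so D = Cmin,ss·Vd·(1−f)/f.
D = 3 × 151 × (1−f)/f ≈ 3 × 151 × 1.88049 ≈ 851.86 mg.

852 mg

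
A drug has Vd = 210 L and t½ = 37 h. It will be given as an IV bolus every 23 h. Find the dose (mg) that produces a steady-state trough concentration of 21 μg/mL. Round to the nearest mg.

2375 mg

τ/t½ = 23/37 ≈ 0.62162, so f = (1/2)^(23/37) ≈ 0.649940.
Cmin,ss = (D/Vd)·f/(1−f), so D = Cmin,ss·Vd·(1−f)/f.
D = 21 × 210 × (1−f)/f ≈ 21 × 210 × 0.53860 ≈ 2375.23 mg.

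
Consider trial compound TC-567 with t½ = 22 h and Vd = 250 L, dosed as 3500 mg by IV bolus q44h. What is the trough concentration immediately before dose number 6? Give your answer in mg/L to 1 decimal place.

4.7 mg/L

f = (1/2)^(τ/t½) = (1/2)^(44/22) ≈ 0.2500.
C₀ = D/Vd = 3500/250 ≈ 14.000 mg/L.
Before the 6th dose, 5 doses have been given. Superposition: Cmin = C₀·(f + f² + … + f^5).
≈ 14.000 × (0.2500 + 0.0625 + 0.0156 + 0.0039 + 0.0010) ≈ 14.000 × 0.3330 ≈ 4.662 mg/L.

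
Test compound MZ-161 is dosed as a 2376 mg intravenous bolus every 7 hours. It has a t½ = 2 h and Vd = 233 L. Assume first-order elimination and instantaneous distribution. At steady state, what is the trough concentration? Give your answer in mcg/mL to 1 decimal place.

1.0 mcg/mL

k = ln2/t½ = ln2/2 ≈ 0.346574 h⁻¹; fraction remaining f = e^(−kτ) = e^(−0.346574×7) ≈ 0.0884.
Accumulation ratio R = 1/(1 − f) ≈ 1/0.9116 ≈ 1.0970.
Each bolus raises the concentration by D/Vd = 2376/233 ≈ 10.197 mcg/mL.
Steady-state peak Cmax,ss = C₀·R ≈ 10.197 × 1.0970 ≈ 11.186 mcg/mL.
One interval later, Cmin,ss = Cmax,ss·e^(−kτ) ≈ 11.186 × 0.0884 ≈ 0.989 mcg/mL.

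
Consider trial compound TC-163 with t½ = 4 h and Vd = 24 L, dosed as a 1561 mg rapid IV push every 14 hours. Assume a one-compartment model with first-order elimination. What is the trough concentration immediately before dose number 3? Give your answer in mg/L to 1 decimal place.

6.3 mg/L

f = (1/2)^(τ/t½) = (1/2)^(14/4) ≈ 0.0884.
C₀ = D/Vd = 1561/24 ≈ 65.042 mg/L.
Before the 3rd dose, 2 doses have been given. Superposition: Cmin = C₀·(f + f²).
≈ 65.042 × (0.0884 + 0.0078) ≈ 65.042 × 0.0962 ≈ 6.257 mg/L.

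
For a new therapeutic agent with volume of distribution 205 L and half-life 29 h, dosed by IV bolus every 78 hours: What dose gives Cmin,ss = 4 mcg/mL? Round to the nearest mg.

4470 mg

τ/t½ = 78/29 ≈ 2.6897, so f = (1/2)^(78/29) ≈ 0.155001.
Cmin,ss = (D/Vd)·f/(1−f), so D = Cmin,ss·Vd·(1−f)/f.
D = 4 × 205 × (1−f)/f ≈ 4 × 205 × 5.45157 ≈ 4470.29 mg.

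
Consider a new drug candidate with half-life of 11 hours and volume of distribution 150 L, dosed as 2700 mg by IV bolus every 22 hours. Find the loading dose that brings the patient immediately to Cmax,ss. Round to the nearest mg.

3600 mg

f = (1/2)^(22/11) ≈ 0.250000; accumulation ratio R = 1/(1−f) ≈ 1.33333.
Loading dose to hit Cmax,ss on first dose: D_load = D_maint·R ≈ 2700 × 1.33333 ≈ 3599.99 mg.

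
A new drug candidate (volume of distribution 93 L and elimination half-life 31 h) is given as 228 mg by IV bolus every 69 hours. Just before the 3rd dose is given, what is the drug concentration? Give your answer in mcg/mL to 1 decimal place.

0.6 mcg/mL

f = (1/2)^(τ/t½) = (1/2)^(69/31) ≈ 0.2138.
C₀ = D/Vd = 228/93 ≈ 2.452 mcg/mL.
Before the 3rd dose, 2 doses have been given. Superposition: Cmin = C₀·(f + f²).
≈ 2.452 × (0.2138 + 0.0457) ≈ 2.452 × 0.2595 ≈ 0.636 mcg/mL.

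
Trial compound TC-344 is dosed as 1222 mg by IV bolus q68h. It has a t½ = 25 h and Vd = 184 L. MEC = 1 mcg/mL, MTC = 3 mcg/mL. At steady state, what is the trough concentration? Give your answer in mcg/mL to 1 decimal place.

τ/t½ = 68/25 ≈ 2.72, so fraction remaining f = (1/2)^(68/25) ≈ 0.1518.
Accumulation ratio R = 1/(1 − f) ≈ 1/0.8482 ≈ 1.1790.
Each bolus raises the concentration by D/Vd = 1222/184 ≈ 6.641 mcg/mL.
Steady-state peak Cmax,ss = C₀·R ≈ 6.641 × 1.1790 ≈ 7.830 mcg/mL.
Steady-state trough Cmin,ss = Cmax,ss·f ≈ 7.830 × 0.1518 ≈ 1.189 mcg/mL.
Trough 1.2 mcg/mL vs MEC 1 mcg/mL: adequate.

1.2 mcg/mL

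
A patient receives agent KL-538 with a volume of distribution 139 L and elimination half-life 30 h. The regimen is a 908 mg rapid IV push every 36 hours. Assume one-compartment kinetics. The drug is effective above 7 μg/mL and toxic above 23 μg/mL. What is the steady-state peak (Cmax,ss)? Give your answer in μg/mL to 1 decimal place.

Over one 36-h interval, 36/30 ≈ 1.2 half-lives elapse, leaving f ≈ 0.4353 of each dose.
At steady state, accumulation factor R = 1/(1 − e^(−kτ)) ≈ 1.7709.
Single-dose peak C₀ = D/Vd = 908/139 ≈ 6.532 μg/mL.
Steady-state peak Cmax,ss = C₀·R ≈ 6.532 × 1.7709 ≈ 11.568 μg/mL.
Peak 11.6 μg/mL vs MTC 23 μg/mL: below toxic threshold.

11.6 μg/mL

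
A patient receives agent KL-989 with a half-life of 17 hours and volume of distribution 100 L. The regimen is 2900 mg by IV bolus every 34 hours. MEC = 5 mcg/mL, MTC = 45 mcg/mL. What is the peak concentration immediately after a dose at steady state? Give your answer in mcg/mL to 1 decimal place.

38.7 mcg/mL

The dosing interval is 2 half-lives, so f = 2^(−2) = 0.25.
Accumulation ratio R = 1/(1 − f) = 1/0.75 = 4/3.
Single-dose peak C₀ = D/Vd = 2900/100 = 29 mcg/mL.
Steady-state peak Cmax,ss = C₀·R = 29 × 4/3 ≈ 38.667 mcg/mL.
Peak 38.7 mcg/mL vs MTC 45 mcg/mL: below toxic threshold.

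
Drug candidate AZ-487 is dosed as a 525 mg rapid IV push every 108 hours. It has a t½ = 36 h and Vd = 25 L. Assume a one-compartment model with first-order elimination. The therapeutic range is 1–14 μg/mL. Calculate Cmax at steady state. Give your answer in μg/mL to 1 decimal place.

τ = 108 h = 3 half-lives, so f = (1/2)^3 = 0.125.
At steady state, R = 1/(1 − 0.125) = 8/7.
Single-dose peak C₀ = D/Vd = 525/25 = 21 μg/mL.
Steady-state peak Cmax,ss = C₀·R = 21 × 8/7 ≈ 24.000 μg/mL.
Peak 24.0 μg/mL vs MTC 14 μg/mL: exceeds toxic threshold.

24.0 μg/mL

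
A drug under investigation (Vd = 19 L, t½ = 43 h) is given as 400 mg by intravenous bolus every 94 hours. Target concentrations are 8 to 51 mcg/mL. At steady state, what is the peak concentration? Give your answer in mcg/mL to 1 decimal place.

Over one 94-h interval, 94/43 ≈ 2.186 half-lives elapse, leaving f ≈ 0.2198 of each dose.
At steady state, accumulation factor R = 1/(1 − e^(−kτ)) ≈ 1.2817.
Single-dose peak C₀ = D/Vd = 400/19 ≈ 21.053 mcg/mL.
Steady-state peak Cmax,ss = C₀·R ≈ 21.053 × 1.2817 ≈ 26.984 mcg/mL.
Peak 27.0 mcg/mL vs MTC 51 mcg/mL: below toxic threshold.

27.0 mcg/mL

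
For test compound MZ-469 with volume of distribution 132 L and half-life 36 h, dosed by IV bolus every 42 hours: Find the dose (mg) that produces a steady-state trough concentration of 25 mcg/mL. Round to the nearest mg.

τ/t½ = 42/36 ≈ 1.1667, so f = (1/2)^(42/36) ≈ 0.445449.
Cmin,ss = (D/Vd)·f/(1−f), so D = Cmin,ss·Vd·(1−f)/f.
D = 25 × 132 × (1−f)/f ≈ 25 × 132 × 1.24493 ≈ 4108.27 mg.

4108 mg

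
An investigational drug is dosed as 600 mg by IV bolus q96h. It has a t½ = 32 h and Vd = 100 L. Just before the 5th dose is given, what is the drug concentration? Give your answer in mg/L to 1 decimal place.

0.9 mg/L

f = (1/2)^(τ/t½) = (1/2)^(96/32) ≈ 0.1250.
C₀ = D/Vd = 600/100 ≈ 6.000 mg/L.
Before the 5th dose, 4 doses have been given. Superposition: Cmin = C₀·(f + f² + … + f^4).
≈ 6.000 × (0.1250 + 0.0156 + 0.0020 + 0.0002) ≈ 6.000 × 0.1428 ≈ 0.857 mg/L.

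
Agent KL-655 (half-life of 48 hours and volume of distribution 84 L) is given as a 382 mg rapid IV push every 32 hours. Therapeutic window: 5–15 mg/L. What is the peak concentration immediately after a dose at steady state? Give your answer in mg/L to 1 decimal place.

τ/t½ = 32/48 ≈ 0.66667, so fraction remaining f = (1/2)^(32/48) ≈ 0.6300.
At steady state, accumulation factor R = 1/(1 − e^(−kτ)) ≈ 2.7027.
Single-dose peak C₀ = D/Vd = 382/84 ≈ 4.548 mg/L.
Steady-state peak Cmax,ss = C₀·R ≈ 4.548 × 2.7027 ≈ 12.292 mg/L.
Peak 12.3 mg/L vs MTC 15 mg/L: below toxic threshold.

12.3 mg/L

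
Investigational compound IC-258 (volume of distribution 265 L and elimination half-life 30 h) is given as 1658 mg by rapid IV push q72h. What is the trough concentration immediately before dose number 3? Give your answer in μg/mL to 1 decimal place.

1.4 μg/mL

f = (1/2)^(τ/t½) = (1/2)^(72/30) ≈ 0.1895.
C₀ = D/Vd = 1658/265 ≈ 6.257 μg/mL.
Before the 3rd dose, 2 doses have been given. Superposition: Cmin = C₀·(f + f²).
≈ 6.257 × (0.1895 + 0.0359) ≈ 6.257 × 0.2254 ≈ 1.410 μg/mL.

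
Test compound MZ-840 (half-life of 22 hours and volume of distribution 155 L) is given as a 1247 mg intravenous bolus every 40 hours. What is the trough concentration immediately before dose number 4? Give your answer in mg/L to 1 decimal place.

f = (1/2)^(τ/t½) = (1/2)^(40/22) ≈ 0.2836.
C₀ = D/Vd = 1247/155 ≈ 8.045 mg/L.
Before the 4th dose, 3 doses have been given. Superposition: Cmin = C₀·(f + f² + … + f^3).
≈ 8.045 × (0.2836 + 0.0804 + 0.0228) ≈ 8.045 × 0.3868 ≈ 3.112 mg/L.

3.1 mg/L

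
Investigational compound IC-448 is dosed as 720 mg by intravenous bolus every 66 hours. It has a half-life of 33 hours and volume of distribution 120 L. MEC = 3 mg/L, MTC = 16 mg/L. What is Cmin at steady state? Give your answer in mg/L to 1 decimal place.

τ = 66 h = 2 half-lives, so f = (1/2)^2 = 0.25.
At steady state, R = 1/(1 − 0.25) = 4/3.
Single-dose peak C₀ = D/Vd = 720/120 = 6 mg/L.
Steady-state peak Cmax,ss = C₀·R = 6 × 4/3 ≈ 8.000 mg/L.
Steady-state trough Cmin,ss = Cmax,ss·f ≈ 8.000 × 0.25 ≈ 2.000 mg/L.
Trough 2.0 mg/L vs MEC 3 mg/L: subtherapeutic.

2.0 mg/L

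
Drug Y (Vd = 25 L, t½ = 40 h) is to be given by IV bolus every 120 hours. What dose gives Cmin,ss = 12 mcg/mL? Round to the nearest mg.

τ/t½ = 120/40 ≈ 3, so f = (1/2)^(120/40) ≈ 0.125000.
Cmin,ss = (D/Vd)·f/(1−f), so D = Cmin,ss·Vd·(1−f)/f.
D = 12 × 25 × (1−f)/f ≈ 12 × 25 × 7.00000 ≈ 2100.00 mg.

2100 mg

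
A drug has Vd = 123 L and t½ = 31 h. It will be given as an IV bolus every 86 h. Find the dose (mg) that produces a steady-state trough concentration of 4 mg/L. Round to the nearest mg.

τ/t½ = 86/31 ≈ 2.7742, so f = (1/2)^(86/31) ≈ 0.146179.
Cmin,ss = (D/Vd)·f/(1−f), so D = Cmin,ss·Vd·(1−f)/f.
D = 4 × 123 × (1−f)/f ≈ 4 × 123 × 5.84093 ≈ 2873.74 mg.

2874 mg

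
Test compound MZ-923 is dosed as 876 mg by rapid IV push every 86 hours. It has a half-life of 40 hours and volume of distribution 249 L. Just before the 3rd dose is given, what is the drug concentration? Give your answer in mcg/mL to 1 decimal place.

1.0 mcg/mL

f = (1/2)^(τ/t½) = (1/2)^(86/40) ≈ 0.2253.
C₀ = D/Vd = 876/249 ≈ 3.518 mcg/mL.
Before the 3rd dose, 2 doses have been given. Superposition: Cmin = C₀·(f + f²).
≈ 3.518 × (0.2253 + 0.0508) ≈ 3.518 × 0.2761 ≈ 0.971 mcg/mL.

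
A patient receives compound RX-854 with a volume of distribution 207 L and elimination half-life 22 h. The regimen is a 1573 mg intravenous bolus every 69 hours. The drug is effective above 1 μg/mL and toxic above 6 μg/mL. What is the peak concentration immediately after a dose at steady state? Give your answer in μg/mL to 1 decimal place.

Over one 69-h interval, 69/22 ≈ 3.1364 half-lives elapse, leaving f ≈ 0.1137 of each dose.
At steady state, accumulation factor R = 1/(1 − e^(−kτ)) ≈ 1.1283.
Each bolus raises the concentration by D/Vd = 1573/207 ≈ 7.599 μg/mL.
Steady-state peak Cmax,ss = C₀·R ≈ 7.599 × 1.1283 ≈ 8.574 μg/mL.
Peak 8.6 μg/mL vs MTC 6 μg/mL: exceeds toxic threshold.

8.6 μg/mL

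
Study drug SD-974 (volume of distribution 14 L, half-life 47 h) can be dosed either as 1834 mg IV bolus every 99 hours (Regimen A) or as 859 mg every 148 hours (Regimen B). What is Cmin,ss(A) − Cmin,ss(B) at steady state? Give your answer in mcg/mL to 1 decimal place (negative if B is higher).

31.8 mcg/mL

Regimen A: f = (1/2)^(99/47) ≈ 0.2322; Cmin,ss = (1834/14)·f/(1−f) ≈ 39.617 mcg/mL.
Regimen B: f = (1/2)^(148/47) ≈ 0.1127; Cmin,ss = (859/14)·f/(1−f) ≈ 7.793 mcg/mL.
Difference ≈ 39.617 − 7.793 ≈ 31.824 mcg/mL.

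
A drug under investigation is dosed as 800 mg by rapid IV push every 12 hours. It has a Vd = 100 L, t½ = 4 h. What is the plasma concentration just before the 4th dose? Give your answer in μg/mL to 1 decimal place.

f = (1/2)^(τ/t½) = (1/2)^(12/4) ≈ 0.1250.
C₀ = D/Vd = 800/100 ≈ 8.000 μg/mL.
Before the 4th dose, 3 doses have been given. Superposition: Cmin = C₀·(f + f² + … + f^3).
≈ 8.000 × (0.1250 + 0.0156 + 0.0020) ≈ 8.000 × 0.1426 ≈ 1.141 μg/mL.

1.1 μg/mL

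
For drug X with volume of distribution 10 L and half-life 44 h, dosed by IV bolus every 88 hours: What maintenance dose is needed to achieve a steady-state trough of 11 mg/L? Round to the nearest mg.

330 mg

τ/t½ = 88/44 ≈ 2, so f = (1/2)^(88/44) ≈ 0.250000.
Cmin,ss = (D/Vd)·f/(1−f), so D = Cmin,ss·Vd·(1−f)/f.
D = 11 × 10 × (1−f)/f ≈ 11 × 10 × 3.00000 ≈ 330.00 mg.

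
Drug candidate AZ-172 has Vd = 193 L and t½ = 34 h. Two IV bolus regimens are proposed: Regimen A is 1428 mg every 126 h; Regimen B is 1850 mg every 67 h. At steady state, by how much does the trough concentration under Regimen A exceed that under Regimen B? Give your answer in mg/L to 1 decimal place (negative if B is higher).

-2.7 mg/L

Regimen A: f = (1/2)^(126/34) ≈ 0.0766; Cmin,ss = (1428/193)·f/(1−f) ≈ 0.614 mg/L.
Regimen B: f = (1/2)^(67/34) ≈ 0.2551; Cmin,ss = (1850/193)·f/(1−f) ≈ 3.283 mg/L.
Difference ≈ 0.614 − 3.283 ≈ -2.669 mg/L.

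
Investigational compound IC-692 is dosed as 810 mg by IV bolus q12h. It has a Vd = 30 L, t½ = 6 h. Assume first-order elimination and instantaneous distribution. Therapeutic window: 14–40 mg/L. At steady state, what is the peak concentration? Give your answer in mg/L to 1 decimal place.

36.0 mg/L

The dosing interval is 2 half-lives, so f = 2^(−2) = 0.25.
At steady state, R = 1/(1 − 0.25) = 4/3.
Single-dose peak C₀ = D/Vd = 810/30 = 27 mg/L.
Steady-state peak Cmax,ss = C₀·R = 27 × 4/3 ≈ 36.000 mg/L.
Peak 36.0 mg/L vs MTC 40 mg/L: below toxic threshold.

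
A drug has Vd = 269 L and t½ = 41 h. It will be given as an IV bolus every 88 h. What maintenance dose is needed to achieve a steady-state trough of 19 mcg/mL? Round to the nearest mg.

17516 mg

τ/t½ = 88/41 ≈ 2.1463, so f = (1/2)^(88/41) ≈ 0.225885.
Cmin,ss = (D/Vd)·f/(1−f), so D = Cmin,ss·Vd·(1−f)/f.
D = 19 × 269 × (1−f)/f ≈ 19 × 269 × 3.42703 ≈ 17515.55 mg.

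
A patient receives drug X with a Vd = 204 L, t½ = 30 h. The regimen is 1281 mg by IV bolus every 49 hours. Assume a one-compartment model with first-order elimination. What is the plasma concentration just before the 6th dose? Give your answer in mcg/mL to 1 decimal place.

3.0 mcg/mL

f = (1/2)^(τ/t½) = (1/2)^(49/30) ≈ 0.3223.
C₀ = D/Vd = 1281/204 ≈ 6.279 mcg/mL.
Before the 6th dose, 5 doses have been given. Superposition: Cmin = C₀·(f + f² + … + f^5).
≈ 6.279 × (0.3223 + 0.1039 + 0.0335 + 0.0108 + 0.0035) ≈ 6.279 × 0.4740 ≈ 2.976 mcg/mL.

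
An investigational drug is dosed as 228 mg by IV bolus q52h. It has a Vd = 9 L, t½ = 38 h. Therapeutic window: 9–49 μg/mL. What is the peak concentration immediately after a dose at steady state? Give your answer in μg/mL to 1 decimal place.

Over one 52-h interval, 52/38 ≈ 1.3684 half-lives elapse, leaving f ≈ 0.3873 of each dose.
At steady state, accumulation factor R = 1/(1 − e^(−kτ)) ≈ 1.6321.
Each bolus raises the concentration by D/Vd = 228/9 ≈ 25.333 μg/mL.
Steady-state peak Cmax,ss = C₀·R ≈ 25.333 × 1.6321 ≈ 41.346 μg/mL.
Peak 41.3 μg/mL vs MTC 49 μg/mL: below toxic threshold.

41.3 μg/mL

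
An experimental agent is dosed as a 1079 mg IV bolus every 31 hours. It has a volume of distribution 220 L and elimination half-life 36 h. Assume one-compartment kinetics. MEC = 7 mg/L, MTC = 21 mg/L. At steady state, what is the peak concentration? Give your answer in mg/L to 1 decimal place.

Over one 31-h interval, 31/36 ≈ 0.86111 half-lives elapse, leaving f ≈ 0.5505 of each dose.
Accumulation ratio R = 1/(1 − f) ≈ 1/0.4495 ≈ 2.2247.
Each bolus raises the concentration by D/Vd = 1079/220 ≈ 4.905 mg/L.
Steady-state peak Cmax,ss = C₀·R ≈ 4.905 × 2.2247 ≈ 10.912 mg/L.
Peak 10.9 mg/L vs MTC 21 mg/L: below toxic threshold.

10.9 mg/L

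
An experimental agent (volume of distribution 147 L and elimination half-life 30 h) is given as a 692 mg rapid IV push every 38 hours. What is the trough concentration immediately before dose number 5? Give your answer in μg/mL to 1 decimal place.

f = (1/2)^(τ/t½) = (1/2)^(38/30) ≈ 0.4156.
C₀ = D/Vd = 692/147 ≈ 4.707 μg/mL.
Before the 5th dose, 4 doses have been given. Superposition: Cmin = C₀·(f + f² + … + f^4).
≈ 4.707 × (0.4156 + 0.1727 + 0.0718 + 0.0298) ≈ 4.707 × 0.6899 ≈ 3.247 μg/mL.

3.2 μg/mL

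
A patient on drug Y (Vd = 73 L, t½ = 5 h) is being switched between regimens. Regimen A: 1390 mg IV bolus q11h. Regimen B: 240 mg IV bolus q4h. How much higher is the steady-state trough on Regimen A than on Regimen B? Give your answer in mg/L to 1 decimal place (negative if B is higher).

Regimen A: f = (1/2)^(11/5) ≈ 0.2176; Cmin,ss = (1390/73)·f/(1−f) ≈ 5.296 mg/L.
Regimen B: f = (1/2)^(4/5) ≈ 0.5743; Cmin,ss = (240/73)·f/(1−f) ≈ 4.435 mg/L.
Difference ≈ 5.296 − 4.435 ≈ 0.861 mg/L.

0.9 mg/L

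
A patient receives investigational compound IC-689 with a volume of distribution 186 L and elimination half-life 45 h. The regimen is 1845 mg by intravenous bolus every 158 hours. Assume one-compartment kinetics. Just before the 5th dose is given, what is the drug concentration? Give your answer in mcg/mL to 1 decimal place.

1.0 mcg/mL

f = (1/2)^(τ/t½) = (1/2)^(158/45) ≈ 0.0877.
C₀ = D/Vd = 1845/186 ≈ 9.919 mcg/mL.
Before the 5th dose, 4 doses have been given. Superposition: Cmin = C₀·(f + f² + … + f^4).
≈ 9.919 × (0.0877 + 0.0077 + 0.0007 + 0.0001) ≈ 9.919 × 0.0962 ≈ 0.954 mcg/mL.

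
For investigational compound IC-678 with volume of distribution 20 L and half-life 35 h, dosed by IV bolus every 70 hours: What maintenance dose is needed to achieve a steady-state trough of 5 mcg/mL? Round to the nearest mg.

300 mg

τ/t½ = 70/35 ≈ 2, so f = (1/2)^(70/35) ≈ 0.250000.
Cmin,ss = (D/Vd)·f/(1−f), so D = Cmin,ss·Vd·(1−f)/f.
D = 5 × 20 × (1−f)/f ≈ 5 × 20 × 3.00000 ≈ 300.00 mg.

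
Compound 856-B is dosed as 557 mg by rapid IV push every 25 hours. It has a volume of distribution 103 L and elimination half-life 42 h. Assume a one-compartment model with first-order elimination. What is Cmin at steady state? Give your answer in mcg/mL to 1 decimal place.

10.6 mcg/mL

k = ln2/t½ = ln2/42 ≈ 0.016504 h⁻¹; fraction remaining f = e^(−kτ) = e^(−0.016504×25) ≈ 0.6619.
Accumulation ratio R = 1/(1 − f) ≈ 1/0.3381 ≈ 2.9577.
Single-dose peak C₀ = D/Vd = 557/103 ≈ 5.408 mcg/mL.
Steady-state peak Cmax,ss = C₀·R ≈ 5.408 × 2.9577 ≈ 15.995 mcg/mL.
Steady-state trough Cmin,ss = Cmax,ss·f ≈ 15.995 × 0.6619 ≈ 10.587 mcg/mL.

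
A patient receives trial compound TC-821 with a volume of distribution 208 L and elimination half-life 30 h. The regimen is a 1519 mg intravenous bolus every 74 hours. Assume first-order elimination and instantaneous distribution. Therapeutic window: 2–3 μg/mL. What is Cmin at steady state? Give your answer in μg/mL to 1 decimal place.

k = ln2/t½ = ln2/30 ≈ 0.023105 h⁻¹; fraction remaining f = e^(−kτ) = e^(−0.023105×74) ≈ 0.1809.
At steady state, accumulation factor R = 1/(1 − e^(−kτ)) ≈ 1.2209.
Single-dose peak C₀ = D/Vd = 1519/208 ≈ 7.303 μg/mL.
Steady-state peak Cmax,ss = C₀·R ≈ 7.303 × 1.2209 ≈ 8.916 μg/mL.
Steady-state trough Cmin,ss = Cmax,ss·f ≈ 8.916 × 0.1809 ≈ 1.613 μg/mL.
Trough 1.6 μg/mL vs MEC 2 μg/mL: subtherapeutic.

1.6 μg/mL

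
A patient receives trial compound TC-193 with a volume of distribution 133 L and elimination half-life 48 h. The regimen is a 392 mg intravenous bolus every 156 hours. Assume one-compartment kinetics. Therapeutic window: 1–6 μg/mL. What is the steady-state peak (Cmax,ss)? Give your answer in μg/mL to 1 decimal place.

Over one 156-h interval, 156/48 ≈ 3.25 half-lives elapse, leaving f ≈ 0.1051 of each dose.
At steady state, accumulation factor R = 1/(1 − e^(−kτ)) ≈ 1.1174.
Each bolus raises the concentration by D/Vd = 392/133 ≈ 2.947 μg/mL.
Steady-state peak Cmax,ss = C₀·R ≈ 2.947 × 1.1174 ≈ 3.293 μg/mL.
Peak 3.3 μg/mL vs MTC 6 μg/mL: below toxic threshold.

3.3 μg/mL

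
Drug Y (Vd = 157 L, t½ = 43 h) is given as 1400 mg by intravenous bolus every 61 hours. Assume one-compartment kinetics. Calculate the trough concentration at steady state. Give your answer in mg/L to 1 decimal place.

5.3 mg/L

Over one 61-h interval, 61/43 ≈ 1.4186 half-lives elapse, leaving f ≈ 0.3741 of each dose.
At steady state, accumulation factor R = 1/(1 − e^(−kτ)) ≈ 1.5977.
Each bolus raises the concentration by D/Vd = 1400/157 ≈ 8.917 mg/L.
Cmax,ss = C₀/(1 − f) ≈ 8.917/0.6259 ≈ 14.247 mg/L.
Steady-state trough Cmin,ss = Cmax,ss·f ≈ 14.247 × 0.3741 ≈ 5.330 mg/L.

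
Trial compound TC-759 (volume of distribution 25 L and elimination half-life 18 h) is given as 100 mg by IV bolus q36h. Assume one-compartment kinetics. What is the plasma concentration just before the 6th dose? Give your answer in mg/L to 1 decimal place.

f = (1/2)^(τ/t½) = (1/2)^(36/18) ≈ 0.2500.
C₀ = D/Vd = 100/25 ≈ 4.000 mg/L.
Before the 6th dose, 5 doses have been given. Superposition: Cmin = C₀·(f + f² + … + f^5).
≈ 4.000 × (0.2500 + 0.0625 + 0.0156 + 0.0039 + 0.0010) ≈ 4.000 × 0.3330 ≈ 1.332 mg/L.

1.3 mg/L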